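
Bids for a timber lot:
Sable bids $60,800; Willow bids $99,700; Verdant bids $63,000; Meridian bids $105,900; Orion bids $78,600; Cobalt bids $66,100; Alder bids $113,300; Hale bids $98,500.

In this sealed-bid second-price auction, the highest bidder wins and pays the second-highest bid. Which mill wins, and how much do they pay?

Sorting bids: 113,300 (Alder) > 105,900 (Meridian) > 99,700 (Willow) > 98,500 (Hale) > 78,600 (Orion) > 66,100 (Cobalt) > …
Alder wins with the highest bid; price is set by the runner-up at $105,900.

Alder pays $105,900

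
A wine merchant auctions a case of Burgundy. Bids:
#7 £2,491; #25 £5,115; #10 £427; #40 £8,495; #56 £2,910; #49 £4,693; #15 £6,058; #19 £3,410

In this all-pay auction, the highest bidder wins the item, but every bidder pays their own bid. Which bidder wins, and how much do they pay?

Sorting bids: 8,495 (#40) > 6,058 (#15) > 5,115 (#25) > 4,693 (#49) > 3,410 (#19) > 2,910 (#56) > …
#40 wins with the top bid; all bids are sunk regardless.

#40 pays £8,495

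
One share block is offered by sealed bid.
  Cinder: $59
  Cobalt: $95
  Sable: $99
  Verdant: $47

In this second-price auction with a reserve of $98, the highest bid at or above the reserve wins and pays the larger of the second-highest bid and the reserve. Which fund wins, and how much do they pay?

Bids in order: 99 (Sable) > 95 (Cobalt) > 59 (Cinder) > 47 (Verdant)
Highest eligible bid: Sable at $99.
max(second-highest $95, reserve $98) = $98.

Sable pays $98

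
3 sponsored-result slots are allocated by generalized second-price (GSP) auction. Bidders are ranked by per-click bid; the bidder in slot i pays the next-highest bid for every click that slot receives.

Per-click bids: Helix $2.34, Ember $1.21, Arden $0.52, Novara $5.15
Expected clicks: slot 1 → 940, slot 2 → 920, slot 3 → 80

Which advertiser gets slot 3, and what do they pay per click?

Sorting advertisers: $5.15 (Novara) > $2.34 (Helix) > $1.21 (Ember) > $0.52 (Arden)
Slot 3 goes to the third-ranked bidder, Ember, who pays the next bid down: $0.52/click.

Ember; $0.52 per click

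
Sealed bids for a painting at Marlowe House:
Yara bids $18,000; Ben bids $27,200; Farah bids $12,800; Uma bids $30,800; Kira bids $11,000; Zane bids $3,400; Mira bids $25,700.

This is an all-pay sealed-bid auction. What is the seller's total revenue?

Total revenue: $128,900

All-pay sealed-bid auction: the highest bidder wins the item, but every bidder pays their own bid.
Sorting bids: 30,800 (Uma) > 27,200 (Ben) > 25,700 (Mira) > 18,000 (Yara) > 12,800 (Farah) > 11,000 (Kira) > …
Uma wins with the top bid; all bids are sunk regardless.
Every bidder forfeits their bid regardless of winning.
Revenue = 18,000 + 27,200 + 12,800 + 30,800 + 11,000 + 3,400 + 25,700 = $128,900.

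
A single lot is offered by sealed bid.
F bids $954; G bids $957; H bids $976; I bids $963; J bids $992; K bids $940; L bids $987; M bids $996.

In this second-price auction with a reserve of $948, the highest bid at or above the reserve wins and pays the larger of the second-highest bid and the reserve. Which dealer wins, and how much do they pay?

M pays $992

Bids ranked: 996 (M) > 992 (J) > 987 (L) > 976 (H) > 963 (I) > 957 (G) > …
Highest eligible bid: M at $996.
Second-highest bid $992 exceeds the reserve $948 → payment $992.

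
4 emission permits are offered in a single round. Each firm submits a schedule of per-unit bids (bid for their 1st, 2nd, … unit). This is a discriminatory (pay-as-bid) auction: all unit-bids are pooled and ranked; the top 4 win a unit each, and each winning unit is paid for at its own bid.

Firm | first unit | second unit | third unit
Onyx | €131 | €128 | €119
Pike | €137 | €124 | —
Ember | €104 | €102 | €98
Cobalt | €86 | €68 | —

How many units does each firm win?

Onyx 2, Pike 2

All unit-bids, highest first — top 4: 137 (Pike-1), 131 (Onyx-1), 128 (Onyx-2), 124 (Pike-2)
Next rejected bid: €119 (not a price — pay-as-bid).
Allocation: Onyx 2, Pike 2.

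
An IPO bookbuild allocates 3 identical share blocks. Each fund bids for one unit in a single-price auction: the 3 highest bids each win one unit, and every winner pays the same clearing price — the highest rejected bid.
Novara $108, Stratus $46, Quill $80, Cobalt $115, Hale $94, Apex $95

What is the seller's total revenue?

Total revenue: $282

Sorting: 115 (Cobalt), 108 (Novara), 95 (Apex), 94 (Hale), 80 (Quill), …
Top 3: Cobalt, Novara, Apex.
Highest unsuccessful bid: $94 → clearing price.
Total revenue = 3 × $94 = $282.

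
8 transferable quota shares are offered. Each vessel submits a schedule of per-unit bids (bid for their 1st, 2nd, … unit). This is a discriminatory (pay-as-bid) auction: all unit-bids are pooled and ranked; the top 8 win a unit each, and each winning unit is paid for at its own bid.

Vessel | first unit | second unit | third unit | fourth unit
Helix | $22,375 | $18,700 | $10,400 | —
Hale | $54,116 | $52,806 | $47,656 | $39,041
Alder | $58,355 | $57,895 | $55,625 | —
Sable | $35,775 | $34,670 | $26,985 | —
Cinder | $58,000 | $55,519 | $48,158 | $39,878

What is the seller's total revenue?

Pooled unit-bids ranked (top 8): 58,355 (Alder-1), 58,000 (Cinder-1), 57,895 (Alder-2), 55,625 (Alder-3), 55,519 (Cinder-2), 54,116 (Hale-1), 52,806 (Hale-2), 48,158 (Cinder-3)
Next rejected bid: $47,656 (not a price — pay-as-bid).
Each winning unit pays its own bid.
Revenue = 58,355 + 58,000 + 57,895 + 55,625 + 55,519 + 54,116 + 52,806 + 48,158 = $440,474.

Total revenue: $440,474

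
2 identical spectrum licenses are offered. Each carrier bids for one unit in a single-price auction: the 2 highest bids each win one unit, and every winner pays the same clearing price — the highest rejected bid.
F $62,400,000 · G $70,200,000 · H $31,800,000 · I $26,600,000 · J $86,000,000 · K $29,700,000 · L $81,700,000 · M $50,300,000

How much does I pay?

Sorting: 86,000,000 (J), 81,700,000 (L), 70,200,000 (G), 62,400,000 (F), …
Top 2: J, L.
Highest unsuccessful bid: $70,200,000 → clearing price.
I does not win → pays $0.

I pays $0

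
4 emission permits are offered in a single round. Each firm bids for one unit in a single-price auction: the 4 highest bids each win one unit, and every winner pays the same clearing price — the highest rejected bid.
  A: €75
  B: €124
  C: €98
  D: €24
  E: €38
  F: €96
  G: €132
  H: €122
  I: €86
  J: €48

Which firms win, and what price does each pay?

Ordering the bids: 132 (G), 124 (B), 122 (H), 98 (C), 96 (F), 86 (I), …
Top 4: G, B, H, C.
Clearing price = highest rejected bid = €96.

G, B, H, C; each pays €96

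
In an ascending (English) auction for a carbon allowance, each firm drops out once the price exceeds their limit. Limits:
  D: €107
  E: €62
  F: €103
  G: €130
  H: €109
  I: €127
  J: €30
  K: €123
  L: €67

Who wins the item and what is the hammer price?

G wins at €127

Rule: the price rises until one bidder remains; the winner pays the price at which the last rival dropped out.
Limits ranked: 130 (G) > 127 (I) > 123 (K) > 109 (H) > 107 (D) > 103 (F) > …
Bidding ends when I exits at €127; G takes it.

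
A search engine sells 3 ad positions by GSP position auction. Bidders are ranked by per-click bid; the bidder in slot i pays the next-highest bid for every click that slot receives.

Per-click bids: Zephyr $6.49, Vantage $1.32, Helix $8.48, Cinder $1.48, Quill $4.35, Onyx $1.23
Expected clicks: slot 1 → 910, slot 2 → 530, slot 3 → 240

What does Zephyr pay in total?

Zephyr pays $2305.50

Sorting advertisers: $8.48 (Helix) > $6.49 (Zephyr) > $4.35 (Quill) > $1.48 (Cinder) > …
Zephyr holds slot 2 → pays next bid $4.35 × 530 clicks = $2305.50.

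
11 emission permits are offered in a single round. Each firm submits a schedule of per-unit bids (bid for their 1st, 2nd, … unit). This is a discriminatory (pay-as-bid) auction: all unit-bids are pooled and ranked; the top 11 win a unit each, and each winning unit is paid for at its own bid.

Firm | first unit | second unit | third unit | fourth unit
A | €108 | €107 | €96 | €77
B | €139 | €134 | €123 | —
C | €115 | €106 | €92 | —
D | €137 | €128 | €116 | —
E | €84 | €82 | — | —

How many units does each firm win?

Merging the schedules and taking the best 11: 139 (B-1), 137 (D-1), 134 (B-2), 128 (D-2), 123 (B-3), 116 (D-3), 115 (C-1), 108 (A-1), 107 (A-2), 106 (C-2), 96 (A-3)
Next rejected bid: €92 (not a price — pay-as-bid).
Allocation: A 3, B 3, C 2, D 3.

A 3, B 3, C 2, D 3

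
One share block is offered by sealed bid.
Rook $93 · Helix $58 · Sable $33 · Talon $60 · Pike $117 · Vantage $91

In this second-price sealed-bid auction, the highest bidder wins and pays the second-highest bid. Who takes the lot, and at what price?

Pike pays $93

Second-price sealed-bid auction: the highest bidder wins and pays the second-highest bid.
Bids in order: 117 (Pike) > 93 (Rook) > 91 (Vantage) > 60 (Talon) > 58 (Helix) > 33 (Sable)
Second-price: Pike pays Rook's bid of $93.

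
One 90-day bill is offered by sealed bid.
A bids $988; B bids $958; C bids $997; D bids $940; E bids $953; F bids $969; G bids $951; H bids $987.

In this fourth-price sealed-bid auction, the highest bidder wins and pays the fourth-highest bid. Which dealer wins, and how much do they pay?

C pays $969

Bids in order: 997 (C) > 988 (A) > 987 (H) > 969 (F) > 958 (B) > 953 (E) > …
C wins; payment is bid #4 in the ranking = $969.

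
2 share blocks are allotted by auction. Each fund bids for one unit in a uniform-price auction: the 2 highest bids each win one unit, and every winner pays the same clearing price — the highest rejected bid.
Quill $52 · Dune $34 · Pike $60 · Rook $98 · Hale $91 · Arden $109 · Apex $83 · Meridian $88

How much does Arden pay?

Arden pays $91

Sorting: 109 (Arden), 98 (Rook), 91 (Hale), 88 (Meridian), …
The 2 highest are Arden, Rook.
First losing bid is Hale's $91, which sets the uniform price.
Arden wins → pays $91.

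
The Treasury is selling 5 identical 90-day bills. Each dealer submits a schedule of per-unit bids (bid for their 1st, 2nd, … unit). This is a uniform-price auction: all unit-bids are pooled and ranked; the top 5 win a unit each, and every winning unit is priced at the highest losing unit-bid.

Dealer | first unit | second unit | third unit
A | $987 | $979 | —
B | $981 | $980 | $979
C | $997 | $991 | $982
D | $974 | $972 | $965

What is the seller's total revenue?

Total revenue: $4,900

Merging the schedules and taking the best 5: 997 (C-1), 991 (C-2), 987 (A-1), 982 (C-3), 981 (B-1)
First bid not allocated: $980.
Allocation: A 1, B 1, C 3. Every unit priced at $980.
Revenue = 5 × 980 = $4,900.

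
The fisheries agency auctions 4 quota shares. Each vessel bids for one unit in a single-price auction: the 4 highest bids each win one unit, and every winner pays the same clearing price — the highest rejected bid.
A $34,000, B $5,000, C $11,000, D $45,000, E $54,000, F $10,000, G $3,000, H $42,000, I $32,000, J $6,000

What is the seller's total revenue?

Total revenue: $128,000

Sorting: 54,000 (E), 45,000 (D), 42,000 (H), 34,000 (A), 32,000 (I), 11,000 (C), …
Top 4: E, D, H, A.
Clearing price = highest rejected bid = $32,000.
Total revenue = 4 × $32,000 = $128,000.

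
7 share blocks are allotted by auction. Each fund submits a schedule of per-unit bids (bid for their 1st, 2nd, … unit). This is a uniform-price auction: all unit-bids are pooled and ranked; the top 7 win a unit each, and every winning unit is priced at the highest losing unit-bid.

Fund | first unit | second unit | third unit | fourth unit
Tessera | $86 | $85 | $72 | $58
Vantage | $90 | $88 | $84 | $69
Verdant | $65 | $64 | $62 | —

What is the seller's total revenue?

Total revenue: $455

Merging the schedules and taking the best 7: 90 (Vantage-1), 88 (Vantage-2), 86 (Tessera-1), 85 (Tessera-2), 84 (Vantage-3), 72 (Tessera-3), 69 (Vantage-4)
Highest rejected unit-bid = $65.
Allocation: Tessera 3, Vantage 4. Every unit priced at $65.
Revenue = 7 × 65 = $455.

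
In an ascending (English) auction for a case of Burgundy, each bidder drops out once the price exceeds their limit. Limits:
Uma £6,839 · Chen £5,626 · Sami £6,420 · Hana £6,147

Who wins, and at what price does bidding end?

Open ascending-bid auction: the price rises until one bidder remains; the winner pays the price at which the last rival dropped out.
Sorting limits: 6,839 (Uma) > 6,420 (Sami) > 6,147 (Hana) > 5,626 (Chen)
Bidding ends when Sami exits at £6,420; Uma takes it.

Uma wins at £6,420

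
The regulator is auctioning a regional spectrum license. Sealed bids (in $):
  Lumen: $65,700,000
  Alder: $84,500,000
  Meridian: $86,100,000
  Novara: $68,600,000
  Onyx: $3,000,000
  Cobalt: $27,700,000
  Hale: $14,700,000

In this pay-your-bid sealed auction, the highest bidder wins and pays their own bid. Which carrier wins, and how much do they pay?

Rule: the highest bidder wins and pays their own bid.
Bids in order: 86,100,000 (Meridian) > 84,500,000 (Alder) > 68,600,000 (Novara) > 65,700,000 (Lumen) > 27,700,000 (Cobalt) > 14,700,000 (Hale) > …
First-price: Meridian pays what they bid, $86,100,000.

Meridian pays $86,100,000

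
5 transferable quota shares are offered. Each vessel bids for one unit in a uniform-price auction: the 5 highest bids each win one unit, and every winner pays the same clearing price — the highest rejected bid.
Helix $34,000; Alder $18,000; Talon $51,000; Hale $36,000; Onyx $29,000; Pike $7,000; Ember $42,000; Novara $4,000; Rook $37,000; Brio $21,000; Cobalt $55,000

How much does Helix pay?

Helix pays $0

Bids ranked high→low: 55,000 (Cobalt), 51,000 (Talon), 42,000 (Ember), 37,000 (Rook), 36,000 (Hale), 34,000 (Helix), 29,000 (Onyx), …
Winners (5 units): Cobalt, Talon, Ember, Rook, Hale.
First losing bid is Helix's $34,000, which sets the uniform price.
Helix does not win → pays $0.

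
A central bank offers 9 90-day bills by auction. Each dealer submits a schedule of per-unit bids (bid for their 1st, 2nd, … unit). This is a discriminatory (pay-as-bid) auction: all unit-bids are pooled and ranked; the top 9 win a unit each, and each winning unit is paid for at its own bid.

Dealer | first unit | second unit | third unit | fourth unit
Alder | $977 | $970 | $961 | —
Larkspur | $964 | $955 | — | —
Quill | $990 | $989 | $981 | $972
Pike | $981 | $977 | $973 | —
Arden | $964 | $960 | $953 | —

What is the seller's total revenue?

Total revenue: $8,810

All unit-bids, highest first — top 9: 990 (Quill-1), 989 (Quill-2), 981 (Quill-3), 981 (Pike-1), 977 (Alder-1), 977 (Pike-2), 973 (Pike-3), 972 (Quill-4), 970 (Alder-2)
Next rejected bid: $964 (not a price — pay-as-bid).
Each winning unit pays its own bid.
Revenue = 990 + 989 + 981 + 981 + 977 + 977 + 973 + 972 + 970 = $8,810.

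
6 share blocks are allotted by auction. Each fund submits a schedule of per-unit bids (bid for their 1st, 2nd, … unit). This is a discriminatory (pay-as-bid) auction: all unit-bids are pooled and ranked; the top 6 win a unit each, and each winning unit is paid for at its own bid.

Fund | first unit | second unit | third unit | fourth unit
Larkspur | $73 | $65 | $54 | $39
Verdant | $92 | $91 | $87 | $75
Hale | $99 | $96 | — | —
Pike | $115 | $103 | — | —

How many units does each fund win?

Hale 2, Pike 2, Verdant 2

Pooled unit-bids ranked (top 6): 115 (Pike-1), 103 (Pike-2), 99 (Hale-1), 96 (Hale-2), 92 (Verdant-1), 91 (Verdant-2)
Next rejected bid: $87 (not a price — pay-as-bid).
Allocation: Hale 2, Pike 2, Verdant 2.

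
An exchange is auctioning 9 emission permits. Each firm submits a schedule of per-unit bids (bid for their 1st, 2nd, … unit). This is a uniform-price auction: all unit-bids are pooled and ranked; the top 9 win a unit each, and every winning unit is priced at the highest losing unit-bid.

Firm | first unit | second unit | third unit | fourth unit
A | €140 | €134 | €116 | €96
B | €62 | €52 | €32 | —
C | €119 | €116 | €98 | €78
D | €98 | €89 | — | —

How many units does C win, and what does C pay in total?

All unit-bids, highest first — top 9: 140 (A-1), 134 (A-2), 119 (C-1), 116 (A-3), 116 (C-2), 98 (C-3), 98 (D-1), 96 (A-4), 89 (D-2)
Highest rejected unit-bid = €78.
C wins 3 unit(s) at €78 each.

C: 3 units, pays €234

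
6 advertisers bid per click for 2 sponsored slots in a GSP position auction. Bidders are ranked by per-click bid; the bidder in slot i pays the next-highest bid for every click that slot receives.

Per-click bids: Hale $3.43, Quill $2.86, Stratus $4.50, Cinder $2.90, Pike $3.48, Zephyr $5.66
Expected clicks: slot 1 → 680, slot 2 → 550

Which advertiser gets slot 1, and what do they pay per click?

Per-click bids in order: $5.66 (Zephyr) > $4.50 (Stratus) > $3.48 (Pike) > …
Slot 1 goes to the first-ranked bidder, Zephyr, who pays the next bid down: $4.50/click.

Zephyr; $4.50 per click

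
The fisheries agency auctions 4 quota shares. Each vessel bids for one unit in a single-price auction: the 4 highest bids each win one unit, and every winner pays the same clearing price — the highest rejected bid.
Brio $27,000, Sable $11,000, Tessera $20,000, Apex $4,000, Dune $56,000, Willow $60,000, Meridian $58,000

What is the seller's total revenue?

Sorting: 60,000 (Willow), 58,000 (Meridian), 56,000 (Dune), 27,000 (Brio), 20,000 (Tessera), 11,000 (Sable), …
Winners (4 units): Willow, Meridian, Dune, Brio.
Clearing price = highest rejected bid = $20,000.
Total revenue = 4 × $20,000 = $80,000.

Total revenue: $80,000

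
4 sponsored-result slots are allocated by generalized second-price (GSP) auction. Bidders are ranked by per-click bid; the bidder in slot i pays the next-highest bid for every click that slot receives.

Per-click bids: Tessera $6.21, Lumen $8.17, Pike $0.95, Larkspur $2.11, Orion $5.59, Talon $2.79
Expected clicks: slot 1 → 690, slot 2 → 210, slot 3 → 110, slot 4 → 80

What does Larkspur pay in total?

Sorting advertisers: $8.17 (Lumen) > $6.21 (Tessera) > $5.59 (Orion) > $2.79 (Talon) > $2.11 (Larkspur) > …
Larkspur ranks below slot 4 → no slot, pays nothing.

Larkspur pays $0.00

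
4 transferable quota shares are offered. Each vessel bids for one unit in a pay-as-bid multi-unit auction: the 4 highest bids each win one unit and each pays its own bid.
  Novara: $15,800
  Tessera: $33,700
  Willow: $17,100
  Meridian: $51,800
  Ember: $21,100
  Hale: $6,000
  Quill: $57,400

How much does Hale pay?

Hale pays $0

Ordering the bids: 57,400 (Quill), 51,800 (Meridian), 33,700 (Tessera), 21,100 (Ember), 17,100 (Willow), 15,800 (Novara), …
Winners (4 units): Quill, Meridian, Tessera, Ember.
Hale does not win → $0.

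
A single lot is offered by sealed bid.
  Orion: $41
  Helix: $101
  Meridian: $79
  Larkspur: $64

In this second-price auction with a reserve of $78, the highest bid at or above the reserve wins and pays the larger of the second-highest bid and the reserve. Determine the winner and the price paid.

Bids in order: 101 (Helix) > 79 (Meridian) > 64 (Larkspur) > 41 (Orion)
Highest eligible bid: Helix at $101.
max(second-highest $79, reserve $78) = $79; the reserve does not bind.

Helix pays $79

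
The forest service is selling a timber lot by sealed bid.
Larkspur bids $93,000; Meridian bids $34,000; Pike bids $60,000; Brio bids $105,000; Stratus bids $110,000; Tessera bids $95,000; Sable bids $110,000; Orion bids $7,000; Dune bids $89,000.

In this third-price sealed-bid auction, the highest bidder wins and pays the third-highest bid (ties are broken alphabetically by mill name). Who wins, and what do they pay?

Sorting bids: 110,000 (Sable) > 110,000 (Stratus) > 105,000 (Brio) > 95,000 (Tessera) > 93,000 (Larkspur) > 89,000 (Dune) > …
Sable and Stratus tie at $110,000; tie-break gives it to Sable.
Sable wins; payment is bid #3 in the ranking = $105,000.

Sable pays $105,000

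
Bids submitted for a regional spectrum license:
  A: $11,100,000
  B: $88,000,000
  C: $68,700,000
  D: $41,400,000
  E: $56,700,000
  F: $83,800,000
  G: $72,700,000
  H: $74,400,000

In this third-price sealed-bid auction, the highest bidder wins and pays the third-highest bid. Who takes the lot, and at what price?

B pays $74,400,000

Rule: the highest bidder wins and pays the third-highest bid.
Sorting bids: 88,000,000 (B) > 83,800,000 (F) > 74,400,000 (H) > 72,700,000 (G) > 68,700,000 (C) > 56,700,000 (E) > …
B wins; payment is bid #3 in the ranking = $74,400,000.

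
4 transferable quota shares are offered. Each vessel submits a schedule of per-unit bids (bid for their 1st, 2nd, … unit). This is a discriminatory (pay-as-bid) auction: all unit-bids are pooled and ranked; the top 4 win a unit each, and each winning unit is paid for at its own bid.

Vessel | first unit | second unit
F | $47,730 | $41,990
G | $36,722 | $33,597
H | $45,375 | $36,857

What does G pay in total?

G pays $0

All unit-bids, highest first — top 4: 47,730 (F-1), 45,375 (H-1), 41,990 (F-2), 36,857 (H-2)
Next rejected bid: $36,722 (not a price — pay-as-bid).
G wins no units.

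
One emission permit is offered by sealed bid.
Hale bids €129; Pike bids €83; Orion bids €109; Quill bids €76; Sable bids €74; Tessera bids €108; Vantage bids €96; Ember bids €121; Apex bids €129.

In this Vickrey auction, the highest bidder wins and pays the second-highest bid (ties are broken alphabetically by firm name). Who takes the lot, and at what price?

Vickrey auction: the highest bidder wins and pays the second-highest bid.
Bids in order: 129 (Apex) > 129 (Hale) > 121 (Ember) > 109 (Orion) > 108 (Tessera) > 96 (Vantage) > …
Apex and Hale tie at €129; tie-break gives it to Apex.
Apex wins with the highest bid; price is set by the runner-up at €129.

Apex pays €129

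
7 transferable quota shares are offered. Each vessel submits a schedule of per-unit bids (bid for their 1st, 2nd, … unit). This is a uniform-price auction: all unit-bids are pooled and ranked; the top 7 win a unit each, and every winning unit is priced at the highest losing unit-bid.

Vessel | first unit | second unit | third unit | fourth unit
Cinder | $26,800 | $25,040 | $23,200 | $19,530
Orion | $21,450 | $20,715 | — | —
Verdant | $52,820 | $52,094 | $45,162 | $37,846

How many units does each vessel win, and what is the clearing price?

Pooled unit-bids ranked (top 7): 52,820 (Verdant-1), 52,094 (Verdant-2), 45,162 (Verdant-3), 37,846 (Verdant-4), 26,800 (Cinder-1), 25,040 (Cinder-2), 23,200 (Cinder-3)
The (k+1)-th unit-bid is $21,450.
Allocation: Cinder 3, Verdant 4.

Cinder 3, Verdant 4; clearing price $21,450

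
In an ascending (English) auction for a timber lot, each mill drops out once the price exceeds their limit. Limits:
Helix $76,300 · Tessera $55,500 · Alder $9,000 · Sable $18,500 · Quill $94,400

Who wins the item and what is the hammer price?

Limits in order: 94,400 (Quill) > 76,300 (Helix) > 55,500 (Tessera) > 18,500 (Sable) > 9,000 (Alder)
Once the price passes $76,300, only Quill is left; the hammer falls at Helix's limit of $76,300.

Quill wins at $76,300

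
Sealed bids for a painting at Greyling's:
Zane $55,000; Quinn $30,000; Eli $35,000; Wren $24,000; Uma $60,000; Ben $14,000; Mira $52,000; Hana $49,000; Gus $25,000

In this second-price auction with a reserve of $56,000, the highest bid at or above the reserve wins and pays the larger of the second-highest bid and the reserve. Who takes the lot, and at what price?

Uma pays $56,000

Sorting bids: 60,000 (Uma) > 55,000 (Zane) > 52,000 (Mira) > 49,000 (Hana) > 35,000 (Eli) > 30,000 (Quinn) > …
Highest eligible bid: Uma at $60,000.
Second-highest bid $55,000 is below the reserve $56,000, so the reserve binds → payment $56,000.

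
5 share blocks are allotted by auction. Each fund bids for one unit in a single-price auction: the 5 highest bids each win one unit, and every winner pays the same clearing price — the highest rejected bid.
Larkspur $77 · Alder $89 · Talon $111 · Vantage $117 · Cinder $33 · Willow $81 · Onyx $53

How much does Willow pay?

Bids ranked high→low: 117 (Vantage), 111 (Talon), 89 (Alder), 81 (Willow), 77 (Larkspur), 53 (Onyx), 33 (Cinder)
Winners (5 units): Vantage, Talon, Alder, Willow, Larkspur.
First losing bid is Onyx's $53, which sets the uniform price.
Willow wins → pays $53.

Willow pays $53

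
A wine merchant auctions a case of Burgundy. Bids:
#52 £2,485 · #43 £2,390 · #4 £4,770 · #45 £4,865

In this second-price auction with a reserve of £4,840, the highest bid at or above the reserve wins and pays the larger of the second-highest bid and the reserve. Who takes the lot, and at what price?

Second-price auction with a reserve of £4,840: the highest bid at or above the reserve wins and pays the larger of the second-highest bid and the reserve.
Sorting bids: 4,865 (#45) > 4,770 (#4) > 2,485 (#52) > 2,390 (#43)
Highest eligible bid: #45 at £4,865.
max(second-highest £4,770, reserve £4,840) = £4,840.

#45 pays £4,840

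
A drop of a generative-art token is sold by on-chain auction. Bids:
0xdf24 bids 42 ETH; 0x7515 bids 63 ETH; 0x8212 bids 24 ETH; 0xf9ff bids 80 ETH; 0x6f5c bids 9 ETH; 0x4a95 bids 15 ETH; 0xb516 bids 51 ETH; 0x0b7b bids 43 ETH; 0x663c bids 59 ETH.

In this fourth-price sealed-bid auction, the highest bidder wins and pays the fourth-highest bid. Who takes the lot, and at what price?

Rule: the highest bidder wins and pays the fourth-highest bid.
Bids in order: 80 (0xf9ff) > 63 (0x7515) > 59 (0x663c) > 51 (0xb516) > 43 (0x0b7b) > 42 (0xdf24) > …
0xf9ff wins; payment is bid #4 in the ranking = 51 ETH.

0xf9ff pays 51 ETH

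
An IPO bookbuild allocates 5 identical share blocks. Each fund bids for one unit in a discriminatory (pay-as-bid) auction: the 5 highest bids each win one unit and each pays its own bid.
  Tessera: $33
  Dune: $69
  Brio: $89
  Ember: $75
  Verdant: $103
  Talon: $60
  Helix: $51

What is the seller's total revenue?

Sorting: 103 (Verdant), 89 (Brio), 75 (Ember), 69 (Dune), 60 (Talon), 51 (Helix), 33 (Tessera)
The 5 highest are Verdant, Brio, Ember, Dune, Talon.
Total revenue = 103 + 89 + 75 + 69 + 60 = $396.

Total revenue: $396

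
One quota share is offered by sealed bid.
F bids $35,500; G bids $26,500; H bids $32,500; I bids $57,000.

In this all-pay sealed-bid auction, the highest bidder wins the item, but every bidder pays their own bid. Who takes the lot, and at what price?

I pays $57,000

Rule: the highest bidder wins the item, but every bidder pays their own bid.
Bids in order: 57,000 (I) > 35,500 (F) > 32,500 (H) > 26,500 (G)
I is highest and takes the item; every bidder forfeits their bid.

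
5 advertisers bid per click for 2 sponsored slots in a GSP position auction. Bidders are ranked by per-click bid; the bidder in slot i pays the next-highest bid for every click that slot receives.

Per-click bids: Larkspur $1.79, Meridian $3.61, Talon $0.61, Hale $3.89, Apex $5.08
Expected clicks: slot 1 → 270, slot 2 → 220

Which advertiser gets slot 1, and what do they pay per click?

Apex; $3.89 per click

Sorting advertisers: $5.08 (Apex) > $3.89 (Hale) > $3.61 (Meridian) > …
Slot 1 goes to the first-ranked bidder, Apex, who pays the next bid down: $3.89/click.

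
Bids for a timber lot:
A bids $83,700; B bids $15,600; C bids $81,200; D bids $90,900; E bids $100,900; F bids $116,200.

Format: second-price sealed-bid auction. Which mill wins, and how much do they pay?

Bids ranked: 116,200 (F) > 100,900 (E) > 90,900 (D) > 83,700 (A) > 81,200 (C) > 15,600 (B)
Second-price: F pays E's bid of $100,900.

F pays $100,900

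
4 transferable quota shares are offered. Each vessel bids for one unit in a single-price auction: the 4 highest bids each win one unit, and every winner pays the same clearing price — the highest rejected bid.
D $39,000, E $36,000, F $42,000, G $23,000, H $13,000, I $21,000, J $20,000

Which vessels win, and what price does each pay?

F, D, E, G; each pays $21,000

Ordering the bids: 42,000 (F), 39,000 (D), 36,000 (E), 23,000 (G), 21,000 (I), 20,000 (J), …
Top 4: F, D, E, G.
Clearing price = highest rejected bid = $21,000.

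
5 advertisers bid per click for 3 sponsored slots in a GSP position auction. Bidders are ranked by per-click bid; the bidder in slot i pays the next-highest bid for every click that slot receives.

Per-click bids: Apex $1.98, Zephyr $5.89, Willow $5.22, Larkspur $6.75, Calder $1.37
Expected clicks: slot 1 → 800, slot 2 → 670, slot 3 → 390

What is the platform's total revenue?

Total revenue: $8981.60

Sorting advertisers: $6.75 (Larkspur) > $5.89 (Zephyr) > $5.22 (Willow) > $1.98 (Apex) > …
Slot 1: Larkspur pays $5.89 × 800 = $4712.00
Slot 2: Zephyr pays $5.22 × 670 = $3497.40
Slot 3: Willow pays $1.98 × 390 = $772.20
Total = $8981.60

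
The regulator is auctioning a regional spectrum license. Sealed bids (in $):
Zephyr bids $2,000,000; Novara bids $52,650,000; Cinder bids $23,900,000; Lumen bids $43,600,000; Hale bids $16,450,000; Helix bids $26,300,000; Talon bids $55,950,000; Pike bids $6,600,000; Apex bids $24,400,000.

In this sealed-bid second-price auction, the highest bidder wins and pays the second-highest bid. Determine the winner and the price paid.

Rule: the highest bidder wins and pays the second-highest bid.
Bids ranked: 55,950,000 (Talon) > 52,650,000 (Novara) > 43,600,000 (Lumen) > 26,300,000 (Helix) > 24,400,000 (Apex) > 23,900,000 (Cinder) > …
Talon wins with the highest bid; price is set by the runner-up at $52,650,000.

Talon pays $52,650,000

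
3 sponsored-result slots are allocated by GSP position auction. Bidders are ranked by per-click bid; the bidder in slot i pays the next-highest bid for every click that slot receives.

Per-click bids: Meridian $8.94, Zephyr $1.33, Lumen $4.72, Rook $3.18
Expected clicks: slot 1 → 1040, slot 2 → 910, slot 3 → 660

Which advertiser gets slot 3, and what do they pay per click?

Per-click bids in order: $8.94 (Meridian) > $4.72 (Lumen) > $3.18 (Rook) > $1.33 (Zephyr)
Slot 3 goes to the third-ranked bidder, Rook, who pays the next bid down: $1.33/click.

Rook; $1.33 per click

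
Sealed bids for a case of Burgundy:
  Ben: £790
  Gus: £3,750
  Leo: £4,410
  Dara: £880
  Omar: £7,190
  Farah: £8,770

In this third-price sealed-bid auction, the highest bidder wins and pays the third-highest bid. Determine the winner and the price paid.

Rule: the highest bidder wins and pays the third-highest bid.
Bids ranked: 8,770 (Farah) > 7,190 (Omar) > 4,410 (Leo) > 3,750 (Gus) > 880 (Dara) > 790 (Ben)
Farah is highest; pays the third-highest bid, £4,410.

Farah pays £4,410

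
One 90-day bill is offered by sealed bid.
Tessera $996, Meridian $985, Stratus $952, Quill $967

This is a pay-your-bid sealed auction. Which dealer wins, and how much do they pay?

Tessera pays $996

Sorting bids: 996 (Tessera) > 985 (Meridian) > 967 (Quill) > 952 (Stratus)
Tessera has the highest bid and pays exactly that: $996.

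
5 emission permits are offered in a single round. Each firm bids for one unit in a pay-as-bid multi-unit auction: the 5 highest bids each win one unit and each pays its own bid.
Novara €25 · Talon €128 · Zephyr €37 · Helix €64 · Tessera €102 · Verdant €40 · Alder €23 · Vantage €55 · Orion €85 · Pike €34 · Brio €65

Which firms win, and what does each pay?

Ordering the bids: 128 (Talon), 102 (Tessera), 85 (Orion), 65 (Brio), 64 (Helix), 55 (Vantage), 40 (Verdant), …
Top 5: Talon, Tessera, Orion, Brio, Helix.
Each winner pays its own bid: Talon €128, Tessera €102, Orion €85, Brio €65, Helix €64.

Talon €128, Tessera €102, Orion €85, Brio €65, Helix €64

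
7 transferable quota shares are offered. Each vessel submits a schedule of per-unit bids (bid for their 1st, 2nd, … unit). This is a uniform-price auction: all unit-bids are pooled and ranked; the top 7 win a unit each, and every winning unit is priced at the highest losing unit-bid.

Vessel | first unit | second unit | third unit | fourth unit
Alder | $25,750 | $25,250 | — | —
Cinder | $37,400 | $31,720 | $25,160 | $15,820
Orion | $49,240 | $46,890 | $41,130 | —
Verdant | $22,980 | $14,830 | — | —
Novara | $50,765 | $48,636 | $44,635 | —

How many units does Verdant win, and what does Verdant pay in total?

Verdant: 0 units, pays $0

All unit-bids, highest first — top 7: 50,765 (Novara-1), 49,240 (Orion-1), 48,636 (Novara-2), 46,890 (Orion-2), 44,635 (Novara-3), 41,130 (Orion-3), 37,400 (Cinder-1)
First bid not allocated: $31,720.
Verdant wins 0 unit(s) at $31,720 each.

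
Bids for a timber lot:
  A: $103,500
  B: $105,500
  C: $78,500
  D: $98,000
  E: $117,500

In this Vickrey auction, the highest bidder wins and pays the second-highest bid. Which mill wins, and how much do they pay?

Rule: the highest bidder wins and pays the second-highest bid.
Bids ranked: 117,500 (E) > 105,500 (B) > 103,500 (A) > 98,000 (D) > 78,500 (C)
E is highest; pays the second-highest bid, $105,500.

E pays $105,500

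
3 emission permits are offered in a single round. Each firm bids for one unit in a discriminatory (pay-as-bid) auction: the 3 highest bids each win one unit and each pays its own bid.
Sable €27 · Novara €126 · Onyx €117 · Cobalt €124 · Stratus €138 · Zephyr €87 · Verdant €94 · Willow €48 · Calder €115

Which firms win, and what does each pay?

Stratus €138, Novara €126, Cobalt €124

Sorting: 138 (Stratus), 126 (Novara), 124 (Cobalt), 117 (Onyx), 115 (Calder), …
Winners (3 units): Stratus, Novara, Cobalt.
Each winner pays its own bid: Stratus €138, Novara €126, Cobalt €124.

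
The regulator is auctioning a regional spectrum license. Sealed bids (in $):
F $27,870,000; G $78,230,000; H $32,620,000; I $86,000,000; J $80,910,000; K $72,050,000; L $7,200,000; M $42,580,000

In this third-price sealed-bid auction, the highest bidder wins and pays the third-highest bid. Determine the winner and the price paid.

I pays $78,230,000

Bids in order: 86,000,000 (I) > 80,910,000 (J) > 78,230,000 (G) > 72,050,000 (K) > 42,580,000 (M) > 32,620,000 (H) > …
I is highest; pays the third-highest bid, $78,230,000.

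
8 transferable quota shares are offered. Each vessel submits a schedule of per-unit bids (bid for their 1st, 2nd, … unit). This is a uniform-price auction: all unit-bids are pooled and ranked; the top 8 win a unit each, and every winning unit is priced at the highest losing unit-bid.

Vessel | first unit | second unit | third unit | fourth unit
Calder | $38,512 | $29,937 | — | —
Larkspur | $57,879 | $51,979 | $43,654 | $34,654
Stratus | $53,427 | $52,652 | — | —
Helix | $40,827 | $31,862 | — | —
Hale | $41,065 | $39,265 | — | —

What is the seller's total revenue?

Merging the schedules and taking the best 8: 57,879 (Larkspur-1), 53,427 (Stratus-1), 52,652 (Stratus-2), 51,979 (Larkspur-2), 43,654 (Larkspur-3), 41,065 (Hale-1), 40,827 (Helix-1), 39,265 (Hale-2)
First bid not allocated: $38,512.
Allocation: Hale 2, Helix 1, Larkspur 3, Stratus 2. Every unit priced at $38,512.
Revenue = 8 × 38,512 = $308,096.

Total revenue: $308,096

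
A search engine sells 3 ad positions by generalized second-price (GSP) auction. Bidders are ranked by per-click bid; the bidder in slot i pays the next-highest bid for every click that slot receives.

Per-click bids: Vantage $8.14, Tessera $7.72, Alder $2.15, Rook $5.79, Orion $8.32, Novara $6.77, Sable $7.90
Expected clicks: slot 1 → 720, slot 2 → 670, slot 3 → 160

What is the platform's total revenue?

Total revenue: $12389.00

Sorting advertisers: $8.32 (Orion) > $8.14 (Vantage) > $7.90 (Sable) > $7.72 (Tessera) > …
Slot 1: Orion pays $8.14 × 720 = $5860.80
Slot 2: Vantage pays $7.90 × 670 = $5293.00
Slot 3: Sable pays $7.72 × 160 = $1235.20
Total = $12389.00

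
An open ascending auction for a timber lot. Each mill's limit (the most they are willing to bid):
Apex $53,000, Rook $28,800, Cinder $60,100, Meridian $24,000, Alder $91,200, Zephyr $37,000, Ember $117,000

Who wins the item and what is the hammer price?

Ember wins at $91,200

Rule: the price rises until one bidder remains; the winner pays the price at which the last rival dropped out.
Limits ranked: 117,000 (Ember) > 91,200 (Alder) > 60,100 (Cinder) > 53,000 (Apex) > 37,000 (Zephyr) > 28,800 (Rook) > …
Alder is the last rival to drop out, at $91,200; Ember remains and wins at that price.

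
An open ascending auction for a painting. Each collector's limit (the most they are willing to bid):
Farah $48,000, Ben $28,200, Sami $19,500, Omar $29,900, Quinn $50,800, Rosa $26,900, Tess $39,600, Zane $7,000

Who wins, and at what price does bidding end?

Quinn wins at $48,000

Open ascending-bid auction: the price rises until one bidder remains; the winner pays the price at which the last rival dropped out.
Sorting limits: 50,800 (Quinn) > 48,000 (Farah) > 39,600 (Tess) > 29,900 (Omar) > 28,200 (Ben) > 26,900 (Rosa) > …
Bidding ends when Farah exits at $48,000; Quinn takes it.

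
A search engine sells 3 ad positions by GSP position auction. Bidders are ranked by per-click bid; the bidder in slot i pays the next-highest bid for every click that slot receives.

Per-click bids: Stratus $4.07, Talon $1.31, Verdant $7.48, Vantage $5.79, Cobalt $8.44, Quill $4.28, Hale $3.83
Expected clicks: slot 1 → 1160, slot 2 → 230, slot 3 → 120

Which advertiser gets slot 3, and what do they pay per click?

Vantage; $4.28 per click

Ranked by bid: $8.44 (Cobalt) > $7.48 (Verdant) > $5.79 (Vantage) > $4.28 (Quill) > …
Slot 3 goes to the third-ranked bidder, Vantage, who pays the next bid down: $4.28/click.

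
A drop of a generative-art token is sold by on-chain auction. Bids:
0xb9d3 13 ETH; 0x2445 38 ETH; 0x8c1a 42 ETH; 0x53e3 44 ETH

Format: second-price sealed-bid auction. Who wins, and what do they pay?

Bids in order: 44 (0x53e3) > 42 (0x8c1a) > 38 (0x2445) > 13 (0xb9d3)
Second-price: 0x53e3 pays 0x8c1a's bid of 42 ETH.

0x53e3 pays 42 ETH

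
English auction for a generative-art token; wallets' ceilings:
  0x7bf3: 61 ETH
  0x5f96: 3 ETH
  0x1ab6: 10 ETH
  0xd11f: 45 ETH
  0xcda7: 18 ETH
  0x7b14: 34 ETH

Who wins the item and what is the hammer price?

Sorting limits: 61 (0x7bf3) > 45 (0xd11f) > 34 (0x7b14) > 18 (0xcda7) > 10 (0x1ab6) > 3 (0x5f96)
Bidding ends when 0xd11f exits at 45 ETH; 0x7bf3 takes it.

0x7bf3 wins at 45 ETH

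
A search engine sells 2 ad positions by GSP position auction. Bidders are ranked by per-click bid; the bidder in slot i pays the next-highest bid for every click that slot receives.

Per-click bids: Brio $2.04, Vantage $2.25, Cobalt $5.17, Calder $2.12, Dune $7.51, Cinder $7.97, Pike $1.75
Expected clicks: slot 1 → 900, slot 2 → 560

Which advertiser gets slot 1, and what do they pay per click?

Cinder; $7.51 per click

Sorting advertisers: $7.97 (Cinder) > $7.51 (Dune) > $5.17 (Cobalt) > …
Slot 1 goes to the first-ranked bidder, Cinder, who pays the next bid down: $7.51/click.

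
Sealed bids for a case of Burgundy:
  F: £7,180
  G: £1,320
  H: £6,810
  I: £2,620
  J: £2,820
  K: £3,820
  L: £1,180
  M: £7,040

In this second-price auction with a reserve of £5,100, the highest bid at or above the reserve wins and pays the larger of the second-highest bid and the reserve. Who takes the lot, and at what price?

F pays £7,040

Bids ranked: 7,180 (F) > 7,040 (M) > 6,810 (H) > 3,820 (K) > 2,820 (J) > 2,620 (I) > …
Highest eligible bid: F at £7,180.
Second-highest bid £7,040 exceeds the reserve £5,100 → payment £7,040.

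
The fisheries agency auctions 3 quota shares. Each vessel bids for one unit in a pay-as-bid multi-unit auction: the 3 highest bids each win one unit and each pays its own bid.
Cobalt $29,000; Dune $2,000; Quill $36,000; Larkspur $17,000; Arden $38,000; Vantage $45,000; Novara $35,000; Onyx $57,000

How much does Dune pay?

Sorting: 57,000 (Onyx), 45,000 (Vantage), 38,000 (Arden), 36,000 (Quill), 35,000 (Novara), …
Top 3: Onyx, Vantage, Arden.
Dune does not win → $0.

Dune pays $0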